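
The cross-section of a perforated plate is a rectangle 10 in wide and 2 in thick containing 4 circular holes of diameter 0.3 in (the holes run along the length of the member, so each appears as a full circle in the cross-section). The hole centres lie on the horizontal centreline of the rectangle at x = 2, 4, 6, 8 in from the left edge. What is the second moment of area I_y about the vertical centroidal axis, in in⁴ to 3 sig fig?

Split into non-overlapping primitives; take the origin at the lower-left of the bounding box.
Plate: 10 × 2, A = 20 in², x = 5 in, Ī = 166.67 in⁴.
Hole 1 (subtracted): ⌀0.3, A = 0.070686 in², x = 2 in, Ī = 0.00039761 in⁴.
Hole 2 (subtracted): ⌀0.3, A = 0.070686 in², x = 4 in, Ī = 0.00039761 in⁴.
Hole 3 (subtracted): ⌀0.3, A = 0.070686 in², x = 6 in, Ī = 0.00039761 in⁴.
Hole 4 (subtracted): ⌀0.3, A = 0.070686 in², x = 8 in, Ī = 0.00039761 in⁴.
By symmetry the centroid is at mid-width, x̄ = 5 in.
Transfer each piece to the vertical centroidal axis using Ī + A·d² with d = x − 5:
  plate: d = 0 in → contributes +166.67 in⁴
  hole 1: d = -3 in → contributes −0.63657 in⁴
  hole 2: d = -1 in → contributes −0.071083 in⁴
  hole 3: d = 1 in → contributes −0.071083 in⁴
  hole 4: d = 3 in → contributes −0.63657 in⁴
Total I = 165.25 in⁴.

I_y ≈ 165 in⁴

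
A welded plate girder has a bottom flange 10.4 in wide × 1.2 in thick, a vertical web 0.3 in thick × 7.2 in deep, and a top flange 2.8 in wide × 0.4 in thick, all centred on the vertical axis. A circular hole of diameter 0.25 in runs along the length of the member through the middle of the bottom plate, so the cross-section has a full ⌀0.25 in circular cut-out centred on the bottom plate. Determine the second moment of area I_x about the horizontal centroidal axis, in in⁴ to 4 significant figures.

Split into non-overlapping primitives; take the origin at the lower-left of the bounding box.
Bottom plate: 10.4 × 1.2, A = 12.48 in², y = 0.6 in, Ī = 1.4976 in⁴.
Web plate: 0.3 × 7.2, A = 2.16 in², y = 4.8 in, Ī = 9.3312 in⁴.
Top plate: 2.8 × 0.4, A = 1.12 in², y = 8.6 in, Ī = 0.0149333 in⁴.
Hole (subtracted): ⌀0.25, A = 0.0490874 in², y = 0.6 in, Ī = 0.000191748 in⁴.
Centroid: ȳ = ΣA·y / ΣA = 1.74774 in.
Transfer each piece to the horizontal centroidal axis using Ī + A·d² with d = y − 1.74774:
  bottom plate: d = -1.14774 in → contributes +17.9375 in⁴
  web plate: d = 3.05226 in → contributes +29.4544 in⁴
  top plate: d = 6.85226 in → contributes +52.6029 in⁴
  hole: d = -1.14774 in → contributes −0.0648546 in⁴
Total I = 99.9299 in⁴.

I_x ≈ 99.93 in⁴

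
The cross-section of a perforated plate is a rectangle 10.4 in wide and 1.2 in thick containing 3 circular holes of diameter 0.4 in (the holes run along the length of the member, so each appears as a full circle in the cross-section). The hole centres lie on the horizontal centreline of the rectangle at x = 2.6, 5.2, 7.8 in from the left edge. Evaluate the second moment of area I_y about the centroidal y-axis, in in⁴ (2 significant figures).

Decompose the section into non-overlapping parts with the origin at the bottom-left of its bounding rectangle.
Plate: 10.4 × 1.2, A = 12.48 in², x = 5.2 in, Ī = 112.5 in⁴.
Hole 1 (subtracted): ⌀0.4, A = 0.1257 in², x = 2.6 in, Ī = 0.001257 in⁴.
Hole 2 (subtracted): ⌀0.4, A = 0.1257 in², x = 5.2 in, Ī = 0.001257 in⁴.
Hole 3 (subtracted): ⌀0.4, A = 0.1257 in², x = 7.8 in, Ī = 0.001257 in⁴.
By symmetry the centroid is at mid-width, x̄ = 5.2 in.
Transfer each piece to the centroidal y-axis using Ī + A·d² with d = x − 5.2:
  plate: d = 0 in → contributes +112.5 in⁴
  hole 1: d = -2.6 in → contributes −0.8507 in⁴
  hole 2: d = 0 in → contributes −0.001257 in⁴
  hole 3: d = 2.6 in → contributes −0.8507 in⁴
Total I = 110.8 in⁴.

I_y ≈ 110 in⁴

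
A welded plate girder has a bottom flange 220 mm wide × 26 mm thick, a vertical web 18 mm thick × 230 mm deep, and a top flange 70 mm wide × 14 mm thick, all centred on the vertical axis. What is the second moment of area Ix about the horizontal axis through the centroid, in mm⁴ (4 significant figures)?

Ix ≈ 9.227 × 10⁷ mm⁴

Decompose the section into non-overlapping parts with the origin at the bottom-left of its bounding rectangle.
Bottom plate: 220 × 26, A = 5 720 mm², y = 13 mm, Ī = 322 227 mm⁴.
Web plate: 18 × 230, A = 4 140 mm², y = 141 mm, Ī = 18 250 500 mm⁴.
Top plate: 70 × 14, A = 980 mm², y = 263 mm, Ī = 16006.7 mm⁴.
Centroid: ȳ = ΣA·y / ΣA = 84.4871 mm.
Transfer each piece to the horizontal axis through the centroid using Ī + A·d² with d = y − 84.4871:
  bottom plate: d = -71.4871 mm → contributes +29 553 734 mm⁴
  web plate: d = 56.5129 mm → contributes +31 472 458 mm⁴
  top plate: d = 178.513 mm → contributes +31 245 530 mm⁴
Total I = 92 271 722 mm⁴.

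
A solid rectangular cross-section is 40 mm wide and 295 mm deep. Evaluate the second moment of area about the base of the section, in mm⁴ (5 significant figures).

The section: 40 × 295, A = 11 800 mm², y = 147.5 mm, Ī = 85 574 583 mm⁴.
Transfer it to the base of the section using Ī + A·d² with d = y − 0:
  the section: d = 147.5 mm → contributes +342 298 333 mm⁴
Total I = 342 298 333 mm⁴.

I_base ≈ 3.4230 × 10⁸ mm⁴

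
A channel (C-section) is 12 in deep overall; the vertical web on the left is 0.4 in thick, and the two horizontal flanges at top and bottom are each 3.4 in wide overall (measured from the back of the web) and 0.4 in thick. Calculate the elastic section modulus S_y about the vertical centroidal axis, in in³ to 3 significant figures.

Treat the section as a set of non-overlapping primitives; coordinates are from the bounding-box lower-left.
Web: 0.4 × 12, A = 4.8 in², x = 0.2 in, Ī = 0.064 in⁴.
Top flange (beyond web): 3 × 0.4, A = 1.2 in², x = 1.9 in, Ī = 0.9 in⁴.
Bottom flange (beyond web): 3 × 0.4, A = 1.2 in², x = 1.9 in, Ī = 0.9 in⁴.
Centroid: x̄ = ΣA·x / ΣA = 0.76667 in.
Transfer each piece to the vertical centroidal axis using Ī + A·d² with d = x − 0.76667:
  web: d = -0.56667 in → contributes +1.6053 in⁴
  top flange (beyond web): d = 1.1333 in → contributes +2.4413 in⁴
  bottom flange (beyond web): d = 1.1333 in → contributes +2.4413 in⁴
Total I = 6.488 in⁴.
Extreme fibre distance c = 2.6333 in; S = I/c = 2.4638 in³.

S_y ≈ 2.46 in³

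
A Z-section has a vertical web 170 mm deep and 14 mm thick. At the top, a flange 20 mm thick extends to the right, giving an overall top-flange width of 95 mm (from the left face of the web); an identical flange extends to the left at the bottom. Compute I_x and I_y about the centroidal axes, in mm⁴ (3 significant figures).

I_x ≈ 2.41 × 10⁷ mm⁴, I_y ≈ 9.12 × 10⁶ mm⁴

Split into non-overlapping primitives; take the origin at the lower-left of the bounding box.
Web: 14 × 170, A = 2 380 mm², y = 85 mm, Ī = 5 731 833 mm⁴.
Top flange (beyond web): 81 × 20, A = 1 620 mm², y = 160 mm, Ī = 54 000 mm⁴.
Bottom flange (beyond web): 81 × 20, A = 1 620 mm², y = 10 mm, Ī = 54 000 mm⁴.
Centroid: ȳ = ΣA·y / ΣA = 85 mm.
Transfer each piece to the centroidal x-axis using Ī + A·d² with d = y − 85:
  web: d = 0 mm → contributes +5 731 833 mm⁴
  top flange (beyond web): d = 75 mm → contributes +9 166 500 mm⁴
  bottom flange (beyond web): d = -75 mm → contributes +9 166 500 mm⁴
Total I = 24 064 833 mm⁴.
For the y-axis: x̄ = 88 mm.
Repeating about the centroidal y-axis gives I_y = 9 120 593 mm⁴.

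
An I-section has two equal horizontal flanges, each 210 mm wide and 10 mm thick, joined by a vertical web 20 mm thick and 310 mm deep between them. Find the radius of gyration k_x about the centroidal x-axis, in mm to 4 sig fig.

Split into non-overlapping primitives; take the origin at the lower-left of the bounding box.
Bottom flange: 210 × 10, A = 2 100 mm², y = 5 mm, Ī = 17 500 mm⁴.
Web: 20 × 310, A = 6 200 mm², y = 165 mm, Ī = 49 651 667 mm⁴.
Top flange: 210 × 10, A = 2 100 mm², y = 325 mm, Ī = 17 500 mm⁴.
By symmetry the centroid is at mid-height, ȳ = 165 mm.
Transfer each piece to the centroidal x-axis using Ī + A·d² with d = y − 165:
  bottom flange: d = -160 mm → contributes +53 777 500 mm⁴
  web: d = 0 mm → contributes +49 651 667 mm⁴
  top flange: d = 160 mm → contributes +53 777 500 mm⁴
Total I = 157 206 667 mm⁴.
Radius of gyration: k = √(I/A) = √(157 206 667 / 10 400) = 122.947 mm.

k_x ≈ 122.9 mm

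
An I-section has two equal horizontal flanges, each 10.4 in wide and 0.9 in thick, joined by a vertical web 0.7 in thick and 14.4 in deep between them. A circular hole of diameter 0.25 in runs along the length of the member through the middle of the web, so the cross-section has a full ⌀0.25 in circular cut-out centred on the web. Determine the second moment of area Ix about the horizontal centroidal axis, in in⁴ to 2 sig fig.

Break the section into simple shapes (no overlaps), measuring from the bottom-left corner of the bounding box.
Bottom flange: 10.4 × 0.9, A = 9.36 in², y = 0.45 in, Ī = 0.6318 in⁴.
Web: 0.7 × 14.4, A = 10.08 in², y = 8.1 in, Ī = 174.2 in⁴.
Top flange: 10.4 × 0.9, A = 9.36 in², y = 15.75 in, Ī = 0.6318 in⁴.
Hole (subtracted): ⌀0.25, A = 0.04909 in², y = 8.1 in, Ī = 0.0001917 in⁴.
By symmetry the centroid is at mid-height, ȳ = 8.1 in.
Transfer each piece to the horizontal centroidal axis using Ī + A·d² with d = y − 8.1:
  bottom flange: d = -7.65 in → contributes +548.4 in⁴
  web: d = 0 in → contributes +174.2 in⁴
  top flange: d = 7.65 in → contributes +548.4 in⁴
  hole: d = 0 in → contributes −0.0001917 in⁴
Total I = 1 271 in⁴.

Ix ≈ 1300 in⁴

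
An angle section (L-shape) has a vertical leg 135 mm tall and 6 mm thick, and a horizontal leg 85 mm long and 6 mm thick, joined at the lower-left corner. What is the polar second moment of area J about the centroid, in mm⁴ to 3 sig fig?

J ≈ 3.26 × 10⁶ mm⁴

Treat the section as a set of non-overlapping primitives; coordinates are from the bounding-box lower-left.
Vertical leg: 6 × 135, A = 810 mm², y = 67.5 mm, Ī = 1 230 188 mm⁴.
Horizontal leg (remainder): 79 × 6, A = 474 mm², y = 3 mm, Ī = 1 422 mm⁴.
Centroid: ȳ = ΣA·y / ΣA = 43.689 mm.
Transfer each piece to the centroidal x-axis using Ī + A·d² with d = y − 43.689:
  vertical leg: d = 23.811 mm → contributes +1 689 418 mm⁴
  horizontal leg (remainder): d = -40.689 mm → contributes +786 184 mm⁴
Total I = 2 475 602 mm⁴.
For the y-axis: x̄ = 18.689 mm.
Repeating about the centroidal y-axis gives I_y = 789 052 mm⁴.
Polar second moment: J = I_x + I_y = 3 264 654 mm⁴.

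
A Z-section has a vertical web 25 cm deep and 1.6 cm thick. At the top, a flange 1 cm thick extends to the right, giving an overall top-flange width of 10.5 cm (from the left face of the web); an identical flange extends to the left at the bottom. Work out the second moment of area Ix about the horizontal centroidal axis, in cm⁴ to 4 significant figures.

Split into non-overlapping primitives; take the origin at the lower-left of the bounding box.
Web: 1.6 × 25, A = 40 cm², y = 12.5 cm, Ī = 2083.33 cm⁴.
Top flange (beyond web): 8.9 × 1, A = 8.9 cm², y = 24.5 cm, Ī = 0.741667 cm⁴.
Bottom flange (beyond web): 8.9 × 1, A = 8.9 cm², y = 0.5 cm, Ī = 0.741667 cm⁴.
Centroid: ȳ = ΣA·y / ΣA = 12.5 cm.
Transfer each piece to the horizontal centroidal axis using Ī + A·d² with d = y − 12.5:
  web: d = 0 cm → contributes +2083.33 cm⁴
  top flange (beyond web): d = 12 cm → contributes +1282.34 cm⁴
  bottom flange (beyond web): d = -12 cm → contributes +1282.34 cm⁴
Total I = 4648.02 cm⁴.

Ix ≈ 4648 cm⁴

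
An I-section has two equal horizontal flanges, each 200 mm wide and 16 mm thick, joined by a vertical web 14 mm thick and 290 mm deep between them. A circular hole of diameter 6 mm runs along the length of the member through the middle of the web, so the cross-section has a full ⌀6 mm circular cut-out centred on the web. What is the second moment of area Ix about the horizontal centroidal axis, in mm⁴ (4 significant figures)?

Ix ≈ 1.784 × 10⁸ mm⁴

Decompose the section into non-overlapping parts with the origin at the bottom-left of its bounding rectangle.
Bottom flange: 200 × 16, A = 3 200 mm², y = 8 mm, Ī = 68266.7 mm⁴.
Web: 14 × 290, A = 4 060 mm², y = 161 mm, Ī = 28 453 833 mm⁴.
Top flange: 200 × 16, A = 3 200 mm², y = 314 mm, Ī = 68266.7 mm⁴.
Hole (subtracted): ⌀6, A = 28.2743 mm², y = 161 mm, Ī = 63.6173 mm⁴.
By symmetry the centroid is at mid-height, ȳ = 161 mm.
Transfer each piece to the horizontal centroidal axis using Ī + A·d² with d = y − 161:
  bottom flange: d = -153 mm → contributes +74 977 067 mm⁴
  web: d = 0 mm → contributes +28 453 833 mm⁴
  top flange: d = 153 mm → contributes +74 977 067 mm⁴
  hole: d = 0 mm → contributes −63.6173 mm⁴
Total I = 178 407 903 mm⁴.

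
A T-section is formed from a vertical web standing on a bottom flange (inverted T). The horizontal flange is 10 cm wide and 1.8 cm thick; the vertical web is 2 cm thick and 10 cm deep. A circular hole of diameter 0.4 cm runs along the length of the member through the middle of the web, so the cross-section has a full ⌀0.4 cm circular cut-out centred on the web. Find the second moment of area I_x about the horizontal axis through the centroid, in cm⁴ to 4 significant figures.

Split into non-overlapping primitives; take the origin at the lower-left of the bounding box.
Flange: 10 × 1.8, A = 18 cm², y = 0.9 cm, Ī = 4.86 cm⁴.
Web: 2 × 10, A = 20 cm², y = 6.8 cm, Ī = 166.667 cm⁴.
Hole (subtracted): ⌀0.4, A = 0.125664 cm², y = 6.8 cm, Ī = 0.00125664 cm⁴.
Centroid: ȳ = ΣA·y / ΣA = 3.99599 cm.
Transfer each piece to the horizontal axis through the centroid using Ī + A·d² with d = y − 3.99599:
  flange: d = -3.09599 cm → contributes +177.393 cm⁴
  web: d = 2.80401 cm → contributes +323.916 cm⁴
  hole: d = 2.80401 cm → contributes −0.989284 cm⁴
Total I = 500.32 cm⁴.

I_x ≈ 500.3 cm⁴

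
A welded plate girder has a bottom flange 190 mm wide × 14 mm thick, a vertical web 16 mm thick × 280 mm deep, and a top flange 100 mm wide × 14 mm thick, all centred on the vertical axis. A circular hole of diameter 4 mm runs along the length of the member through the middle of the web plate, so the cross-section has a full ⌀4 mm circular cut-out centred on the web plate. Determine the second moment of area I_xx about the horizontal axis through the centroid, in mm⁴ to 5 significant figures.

I_xx ≈ 1.1305 × 10⁸ mm⁴

Split into non-overlapping primitives; take the origin at the lower-left of the bounding box.
Bottom plate: 190 × 14, A = 2 660 mm², y = 7 mm, Ī = 43446.67 mm⁴.
Web plate: 16 × 280, A = 4 480 mm², y = 154 mm, Ī = 29 269 333 mm⁴.
Top plate: 100 × 14, A = 1 400 mm², y = 301 mm, Ī = 22866.67 mm⁴.
Hole (subtracted): ⌀4, A = 12.56637 mm², y = 154 mm, Ī = 12.56637 mm⁴.
Centroid: ȳ = ΣA·y / ΣA = 132.2795 mm.
Transfer each piece to the horizontal axis through the centroid using Ī + A·d² with d = y − 132.2795:
  bottom plate: d = -125.2795 mm → contributes +41 792 032 mm⁴
  web plate: d = 21.72049 mm → contributes +31 382 905 mm⁴
  top plate: d = 168.7205 mm → contributes +39 876 110 mm⁴
  hole: d = 21.72049 mm → contributes −5941.122 mm⁴
Total I = 113 045 106 mm⁴.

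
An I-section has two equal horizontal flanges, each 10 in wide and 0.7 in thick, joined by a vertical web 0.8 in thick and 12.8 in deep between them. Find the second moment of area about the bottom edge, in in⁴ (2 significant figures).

I_base ≈ 2000 in⁴

Treat the section as a set of non-overlapping primitives; coordinates are from the bounding-box lower-left.
Bottom flange: 10 × 0.7, A = 7 in², y = 0.35 in, Ī = 0.2858 in⁴.
Web: 0.8 × 12.8, A = 10.24 in², y = 7.1 in, Ī = 139.8 in⁴.
Top flange: 10 × 0.7, A = 7 in², y = 13.85 in, Ī = 0.2858 in⁴.
Transfer each piece to the bottom edge using Ī + A·d² with d = y − 0:
  bottom flange: d = 0.35 in → contributes +1.143 in⁴
  web: d = 7.1 in → contributes +656 in⁴
  top flange: d = 13.85 in → contributes +1 343 in⁴
Total I = 2 000 in⁴.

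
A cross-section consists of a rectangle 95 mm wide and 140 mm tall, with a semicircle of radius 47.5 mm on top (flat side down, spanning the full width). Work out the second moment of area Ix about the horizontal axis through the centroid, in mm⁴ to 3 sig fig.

Decompose the section into non-overlapping parts with the origin at the bottom-left of its bounding rectangle.
Rectangular body: 95 × 140, A = 13 300 mm², y = 70 mm, Ī = 21 723 333 mm⁴.
Semicircular cap: semicircle r = 47.5, A = 3544.1 mm², y = 160.16 mm, Ī = 558 736 mm⁴.
Centroid: ȳ = ΣA·y / ΣA = 88.97 mm.
Transfer each piece to the horizontal axis through the centroid using Ī + A·d² with d = y − 88.97:
  rectangular body: d = -18.97 mm → contributes +26 509 567 mm⁴
  semicircular cap: d = 71.189 mm → contributes +18 520 066 mm⁴
Total I = 45 029 633 mm⁴.

Ix ≈ 4.50 × 10⁷ mm⁴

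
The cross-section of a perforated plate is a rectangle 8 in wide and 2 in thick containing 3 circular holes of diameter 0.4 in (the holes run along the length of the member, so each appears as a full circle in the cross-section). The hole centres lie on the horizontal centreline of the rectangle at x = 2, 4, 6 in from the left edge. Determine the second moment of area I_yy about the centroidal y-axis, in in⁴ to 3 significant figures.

I_yy ≈ 84.3 in⁴

Treat the section as a set of non-overlapping primitives; coordinates are from the bounding-box lower-left.
Plate: 8 × 2, A = 16 in², x = 4 in, Ī = 85.333 in⁴.
Hole 1 (subtracted): ⌀0.4, A = 0.12566 in², x = 2 in, Ī = 0.0012566 in⁴.
Hole 2 (subtracted): ⌀0.4, A = 0.12566 in², x = 4 in, Ī = 0.0012566 in⁴.
Hole 3 (subtracted): ⌀0.4, A = 0.12566 in², x = 6 in, Ī = 0.0012566 in⁴.
By symmetry the centroid is at mid-width, x̄ = 4 in.
Transfer each piece to the centroidal y-axis using Ī + A·d² with d = x − 4:
  plate: d = 0 in → contributes +85.333 in⁴
  hole 1: d = -2 in → contributes −0.50391 in⁴
  hole 2: d = 0 in → contributes −0.0012566 in⁴
  hole 3: d = 2 in → contributes −0.50391 in⁴
Total I = 84.324 in⁴.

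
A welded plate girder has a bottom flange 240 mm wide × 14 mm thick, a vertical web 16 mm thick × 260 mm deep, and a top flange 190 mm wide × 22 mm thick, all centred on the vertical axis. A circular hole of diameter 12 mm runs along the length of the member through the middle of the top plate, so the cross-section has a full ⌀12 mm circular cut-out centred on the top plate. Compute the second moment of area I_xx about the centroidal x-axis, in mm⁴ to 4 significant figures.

I_xx ≈ 1.665 × 10⁸ mm⁴

Decompose the section into non-overlapping parts with the origin at the bottom-left of its bounding rectangle.
Bottom plate: 240 × 14, A = 3 360 mm², y = 7 mm, Ī = 54 880 mm⁴.
Web plate: 16 × 260, A = 4 160 mm², y = 144 mm, Ī = 23 434 667 mm⁴.
Top plate: 190 × 22, A = 4 180 mm², y = 285 mm, Ī = 168 593 mm⁴.
Hole (subtracted): ⌀12, A = 113.097 mm², y = 285 mm, Ī = 1017.88 mm⁴.
Centroid: ȳ = ΣA·y / ΣA = 153.762 mm.
Transfer each piece to the centroidal x-axis using Ī + A·d² with d = y − 153.762:
  bottom plate: d = -146.762 mm → contributes +72 426 369 mm⁴
  web plate: d = -9.76217 mm → contributes +23 831 114 mm⁴
  top plate: d = 131.238 mm → contributes +72 162 275 mm⁴
  hole: d = 131.238 mm → contributes −1 948 935 mm⁴
Total I = 166 470 823 mm⁴.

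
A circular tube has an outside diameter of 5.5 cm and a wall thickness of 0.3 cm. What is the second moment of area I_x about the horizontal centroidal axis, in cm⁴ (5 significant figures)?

Decompose the section into non-overlapping parts with the origin at the bottom-left of its bounding rectangle.
Outer circle: ⌀5.5, A = 23.75829 cm², y = 2.75 cm, Ī = 44.91803 cm⁴.
Bore (subtracted): ⌀4.9, A = 18.85741 cm², y = 2.75 cm, Ī = 28.2979 cm⁴.
By symmetry the centroid is at mid-height, ȳ = 2.75 cm.
All pieces are centred on the horizontal centroidal axis, so I = ΣĪ (holes subtracted) = 16.62012 cm⁴.

I_x ≈ 16.620 cm⁴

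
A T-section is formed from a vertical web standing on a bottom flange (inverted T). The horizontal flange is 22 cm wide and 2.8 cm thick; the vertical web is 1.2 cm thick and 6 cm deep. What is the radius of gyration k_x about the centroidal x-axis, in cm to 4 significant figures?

Break the section into simple shapes (no overlaps), measuring from the bottom-left corner of the bounding box.
Flange: 22 × 2.8, A = 61.6 cm², y = 1.4 cm, Ī = 40.2453 cm⁴.
Web: 1.2 × 6, A = 7.2 cm², y = 5.8 cm, Ī = 21.6 cm⁴.
Centroid: ȳ = ΣA·y / ΣA = 1.86047 cm.
Transfer each piece to the centroidal x-axis using Ī + A·d² with d = y − 1.86047:
  flange: d = -0.460465 cm → contributes +53.3063 cm⁴
  web: d = 3.93953 cm → contributes +133.344 cm⁴
Total I = 186.65 cm⁴.
Radius of gyration: k = √(I/A) = √(186.65 / 68.8) = 1.6471 cm.

k_x ≈ 1.647 cm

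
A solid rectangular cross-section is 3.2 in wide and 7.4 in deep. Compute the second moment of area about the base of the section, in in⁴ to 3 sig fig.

I_base ≈ 432 in⁴

The section: 3.2 × 7.4, A = 23.68 in², y = 3.7 in, Ī = 108.06 in⁴.
Transfer it to the base of the section using Ī + A·d² with d = y − 0:
  the section: d = 3.7 in → contributes +432.24 in⁴
Total I = 432.24 in⁴.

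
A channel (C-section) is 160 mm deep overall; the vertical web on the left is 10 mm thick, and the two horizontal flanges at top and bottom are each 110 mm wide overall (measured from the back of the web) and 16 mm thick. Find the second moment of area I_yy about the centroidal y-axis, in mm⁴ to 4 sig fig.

I_yy ≈ 5.907 × 10⁶ mm⁴

Split into non-overlapping primitives; take the origin at the lower-left of the bounding box.
Web: 10 × 160, A = 1 600 mm², x = 5 mm, Ī = 13333.3 mm⁴.
Top flange (beyond web): 100 × 16, A = 1 600 mm², x = 60 mm, Ī = 1 333 333 mm⁴.
Bottom flange (beyond web): 100 × 16, A = 1 600 mm², x = 60 mm, Ī = 1 333 333 mm⁴.
Centroid: x̄ = ΣA·x / ΣA = 41.6667 mm.
Transfer each piece to the centroidal y-axis using Ī + A·d² with d = x − 41.6667:
  web: d = -36.6667 mm → contributes +2 164 444 mm⁴
  top flange (beyond web): d = 18.3333 mm → contributes +1 871 111 mm⁴
  bottom flange (beyond web): d = 18.3333 mm → contributes +1 871 111 mm⁴
Total I = 5 906 667 mm⁴.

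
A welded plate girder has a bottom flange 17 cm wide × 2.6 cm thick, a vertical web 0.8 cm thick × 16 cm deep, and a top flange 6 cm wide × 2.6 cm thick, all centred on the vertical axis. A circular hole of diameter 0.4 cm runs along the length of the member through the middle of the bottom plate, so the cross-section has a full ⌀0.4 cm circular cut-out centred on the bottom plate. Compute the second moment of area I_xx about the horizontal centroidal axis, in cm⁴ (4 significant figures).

Treat the section as a set of non-overlapping primitives; coordinates are from the bounding-box lower-left.
Bottom plate: 17 × 2.6, A = 44.2 cm², y = 1.3 cm, Ī = 24.8993 cm⁴.
Web plate: 0.8 × 16, A = 12.8 cm², y = 10.6 cm, Ī = 273.067 cm⁴.
Top plate: 6 × 2.6, A = 15.6 cm², y = 19.9 cm, Ī = 8.788 cm⁴.
Hole (subtracted): ⌀0.4, A = 0.125664 cm², y = 1.3 cm, Ī = 0.00125664 cm⁴.
Centroid: ȳ = ΣA·y / ΣA = 6.94614 cm.
Transfer each piece to the horizontal centroidal axis using Ī + A·d² with d = y − 6.94614:
  bottom plate: d = -5.64614 cm → contributes +1433.94 cm⁴
  web plate: d = 3.65386 cm → contributes +443.956 cm⁴
  top plate: d = 12.9539 cm → contributes +2626.51 cm⁴
  hole: d = -5.64614 cm → contributes −4.00727 cm⁴
Total I = 4500.4 cm⁴.

I_xx ≈ 4500 cm⁴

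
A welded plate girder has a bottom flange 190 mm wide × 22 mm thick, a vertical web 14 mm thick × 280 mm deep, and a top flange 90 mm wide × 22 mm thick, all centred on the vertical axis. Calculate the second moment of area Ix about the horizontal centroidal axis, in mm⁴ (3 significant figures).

Break the section into simple shapes (no overlaps), measuring from the bottom-left corner of the bounding box.
Bottom plate: 190 × 22, A = 4 180 mm², y = 11 mm, Ī = 168 593 mm⁴.
Web plate: 14 × 280, A = 3 920 mm², y = 162 mm, Ī = 25 610 667 mm⁴.
Top plate: 90 × 22, A = 1 980 mm², y = 313 mm, Ī = 79 860 mm⁴.
Centroid: ȳ = ΣA·y / ΣA = 129.04 mm.
Transfer each piece to the horizontal centroidal axis using Ī + A·d² with d = y − 129.04:
  bottom plate: d = -118.04 mm → contributes +58 413 982 mm⁴
  web plate: d = 32.956 mm → contributes +29 868 261 mm⁴
  top plate: d = 183.96 mm → contributes +67 082 938 mm⁴
Total I = 155 365 181 mm⁴.

Ix ≈ 1.55 × 10⁸ mm⁴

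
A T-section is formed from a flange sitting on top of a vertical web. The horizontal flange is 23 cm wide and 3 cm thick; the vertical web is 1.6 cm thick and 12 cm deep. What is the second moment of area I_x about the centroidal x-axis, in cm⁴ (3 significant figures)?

Treat the section as a set of non-overlapping primitives; coordinates are from the bounding-box lower-left.
Flange: 23 × 3, A = 69 cm², y = 13.5 cm, Ī = 51.75 cm⁴.
Web: 1.6 × 12, A = 19.2 cm², y = 6 cm, Ī = 230.4 cm⁴.
Centroid: ȳ = ΣA·y / ΣA = 11.867 cm.
Transfer each piece to the centroidal x-axis using Ī + A·d² with d = y − 11.867:
  flange: d = 1.6327 cm → contributes +235.67 cm⁴
  web: d = -5.8673 cm → contributes +891.37 cm⁴
Total I = 1 127 cm⁴.

I_x ≈ 1130 cm⁴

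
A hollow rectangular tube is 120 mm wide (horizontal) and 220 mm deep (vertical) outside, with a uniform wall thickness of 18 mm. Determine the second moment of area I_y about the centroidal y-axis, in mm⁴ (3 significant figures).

I_y ≈ 2.26 × 10⁷ mm⁴

Break the section into simple shapes (no overlaps), measuring from the bottom-left corner of the bounding box.
Outer rectangle: 120 × 220, A = 26 400 mm², x = 60 mm, Ī = 31 680 000 mm⁴.
Inner void (subtracted): 84 × 184, A = 15 456 mm², x = 60 mm, Ī = 9 088 128 mm⁴.
By symmetry the centroid is at mid-width, x̄ = 60 mm.
All pieces are centred on the centroidal y-axis, so I = ΣĪ (holes subtracted) = 22 591 872 mm⁴.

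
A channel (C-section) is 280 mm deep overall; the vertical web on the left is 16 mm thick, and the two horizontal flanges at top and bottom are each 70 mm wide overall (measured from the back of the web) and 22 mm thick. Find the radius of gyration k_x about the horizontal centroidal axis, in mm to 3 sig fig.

Decompose the section into non-overlapping parts with the origin at the bottom-left of its bounding rectangle.
Web: 16 × 280, A = 4 480 mm², y = 140 mm, Ī = 29 269 333 mm⁴.
Top flange (beyond web): 54 × 22, A = 1 188 mm², y = 269 mm, Ī = 47 916 mm⁴.
Bottom flange (beyond web): 54 × 22, A = 1 188 mm², y = 11 mm, Ī = 47 916 mm⁴.
By symmetry the centroid is at mid-height, ȳ = 140 mm.
Transfer each piece to the horizontal centroidal axis using Ī + A·d² with d = y − 140:
  web: d = 0 mm → contributes +29 269 333 mm⁴
  top flange (beyond web): d = 129 mm → contributes +19 817 424 mm⁴
  bottom flange (beyond web): d = -129 mm → contributes +19 817 424 mm⁴
Total I = 68 904 181 mm⁴.
Radius of gyration: k = √(I/A) = √(68 904 181 / 6 856) = 100.25 mm.

k_x ≈ 100 mm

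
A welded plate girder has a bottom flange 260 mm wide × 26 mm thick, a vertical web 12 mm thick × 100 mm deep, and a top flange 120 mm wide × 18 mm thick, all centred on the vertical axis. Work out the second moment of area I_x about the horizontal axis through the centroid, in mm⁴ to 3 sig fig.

Decompose the section into non-overlapping parts with the origin at the bottom-left of its bounding rectangle.
Bottom plate: 260 × 26, A = 6 760 mm², y = 13 mm, Ī = 380 813 mm⁴.
Web plate: 12 × 100, A = 1 200 mm², y = 76 mm, Ī = 1 000 000 mm⁴.
Top plate: 120 × 18, A = 2 160 mm², y = 135 mm, Ī = 58 320 mm⁴.
Centroid: ȳ = ΣA·y / ΣA = 46.51 mm.
Transfer each piece to the horizontal axis through the centroid using Ī + A·d² with d = y − 46.51:
  bottom plate: d = -33.51 mm → contributes +7 971 699 mm⁴
  web plate: d = 29.49 mm → contributes +2 043 601 mm⁴
  top plate: d = 88.49 mm → contributes +16 972 202 mm⁴
Total I = 26 987 502 mm⁴.

I_x ≈ 2.70 × 10⁷ mm⁴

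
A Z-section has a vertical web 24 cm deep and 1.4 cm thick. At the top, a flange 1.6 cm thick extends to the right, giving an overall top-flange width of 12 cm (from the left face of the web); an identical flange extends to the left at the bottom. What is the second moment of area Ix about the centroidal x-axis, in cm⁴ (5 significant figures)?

Decompose the section into non-overlapping parts with the origin at the bottom-left of its bounding rectangle.
Web: 1.4 × 24, A = 33.6 cm², y = 12 cm, Ī = 1612.8 cm⁴.
Top flange (beyond web): 10.6 × 1.6, A = 16.96 cm², y = 23.2 cm, Ī = 3.618133 cm⁴.
Bottom flange (beyond web): 10.6 × 1.6, A = 16.96 cm², y = 0.8 cm, Ī = 3.618133 cm⁴.
Centroid: ȳ = ΣA·y / ΣA = 12 cm.
Transfer each piece to the centroidal x-axis using Ī + A·d² with d = y − 12:
  web: d = 0 cm → contributes +1612.8 cm⁴
  top flange (beyond web): d = 11.2 cm → contributes +2131.081 cm⁴
  bottom flange (beyond web): d = -11.2 cm → contributes +2131.081 cm⁴
Total I = 5874.961 cm⁴.

Ix ≈ 5875.0 cm⁴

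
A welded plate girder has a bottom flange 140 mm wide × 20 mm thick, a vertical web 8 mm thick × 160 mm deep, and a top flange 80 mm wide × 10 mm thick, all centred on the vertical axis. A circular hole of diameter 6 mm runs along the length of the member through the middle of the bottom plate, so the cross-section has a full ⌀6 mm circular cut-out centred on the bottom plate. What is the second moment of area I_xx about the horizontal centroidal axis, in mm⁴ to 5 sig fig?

I_xx ≈ 2.4275 × 10⁷ mm⁴

Break the section into simple shapes (no overlaps), measuring from the bottom-left corner of the bounding box.
Bottom plate: 140 × 20, A = 2 800 mm², y = 10 mm, Ī = 93333.33 mm⁴.
Web plate: 8 × 160, A = 1 280 mm², y = 100 mm, Ī = 2 730 667 mm⁴.
Top plate: 80 × 10, A = 800 mm², y = 185 mm, Ī = 6666.667 mm⁴.
Hole (subtracted): ⌀6, A = 28.27433 mm², y = 10 mm, Ī = 63.61725 mm⁴.
Centroid: ȳ = ΣA·y / ΣA = 62.59984 mm.
Transfer each piece to the horizontal centroidal axis using Ī + A·d² with d = y − 62.59984:
  bottom plate: d = -52.59984 mm → contributes +7 840 215 mm⁴
  web plate: d = 37.40016 mm → contributes +4 521 095 mm⁴
  top plate: d = 122.4002 mm → contributes +11 992 106 mm⁴
  hole: d = -52.59984 mm → contributes −78291.44 mm⁴
Total I = 24 275 124 mm⁴.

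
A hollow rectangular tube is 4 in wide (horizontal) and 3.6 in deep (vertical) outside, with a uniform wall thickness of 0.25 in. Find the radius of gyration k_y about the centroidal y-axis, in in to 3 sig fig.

k_y ≈ 1.51 in

Split into non-overlapping primitives; take the origin at the lower-left of the bounding box.
Outer rectangle: 4 × 3.6, A = 14.4 in², x = 2 in, Ī = 19.2 in⁴.
Inner void (subtracted): 3.5 × 3.1, A = 10.85 in², x = 2 in, Ī = 11.076 in⁴.
By symmetry the centroid is at mid-width, x̄ = 2 in.
All pieces are centred on the centroidal y-axis, so I = ΣĪ (holes subtracted) = 8.124 in⁴.
Radius of gyration: k = √(I/A) = √(8.124 / 3.55) = 1.5128 in.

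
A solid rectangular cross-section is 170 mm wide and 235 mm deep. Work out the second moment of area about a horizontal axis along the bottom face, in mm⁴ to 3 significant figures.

I_base ≈ 7.35 × 10⁸ mm⁴

The section: 170 × 235, A = 39 950 mm², y = 117.5 mm, Ī = 183 853 229 mm⁴.
Transfer it to a horizontal axis along the bottom face using Ī + A·d² with d = y − 0:
  the section: d = 117.5 mm → contributes +735 412 917 mm⁴
Total I = 735 412 917 mm⁴.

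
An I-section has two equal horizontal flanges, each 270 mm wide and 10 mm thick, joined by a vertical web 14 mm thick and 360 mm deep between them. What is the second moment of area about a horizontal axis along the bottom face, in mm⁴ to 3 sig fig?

Break the section into simple shapes (no overlaps), measuring from the bottom-left corner of the bounding box.
Bottom flange: 270 × 10, A = 2 700 mm², y = 5 mm, Ī = 22 500 mm⁴.
Web: 14 × 360, A = 5 040 mm², y = 190 mm, Ī = 54 432 000 mm⁴.
Top flange: 270 × 10, A = 2 700 mm², y = 375 mm, Ī = 22 500 mm⁴.
Transfer each piece to the bottom edge using Ī + A·d² with d = y − 0:
  bottom flange: d = 5 mm → contributes +90 000 mm⁴
  web: d = 190 mm → contributes +236 376 000 mm⁴
  top flange: d = 375 mm → contributes +379 710 000 mm⁴
Total I = 616 176 000 mm⁴.

I_base ≈ 6.16 × 10⁸ mm⁴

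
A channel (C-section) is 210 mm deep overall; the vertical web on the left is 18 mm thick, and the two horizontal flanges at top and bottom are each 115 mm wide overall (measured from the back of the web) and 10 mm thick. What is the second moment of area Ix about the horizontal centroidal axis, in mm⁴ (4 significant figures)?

Ix ≈ 3.331 × 10⁷ mm⁴

Split into non-overlapping primitives; take the origin at the lower-left of the bounding box.
Web: 18 × 210, A = 3 780 mm², y = 105 mm, Ī = 13 891 500 mm⁴.
Top flange (beyond web): 97 × 10, A = 970 mm², y = 205 mm, Ī = 8083.33 mm⁴.
Bottom flange (beyond web): 97 × 10, A = 970 mm², y = 5 mm, Ī = 8083.33 mm⁴.
By symmetry the centroid is at mid-height, ȳ = 105 mm.
Transfer each piece to the horizontal centroidal axis using Ī + A·d² with d = y − 105:
  web: d = 0 mm → contributes +13 891 500 mm⁴
  top flange (beyond web): d = 100 mm → contributes +9 708 083 mm⁴
  bottom flange (beyond web): d = -100 mm → contributes +9 708 083 mm⁴
Total I = 33 307 667 mm⁴.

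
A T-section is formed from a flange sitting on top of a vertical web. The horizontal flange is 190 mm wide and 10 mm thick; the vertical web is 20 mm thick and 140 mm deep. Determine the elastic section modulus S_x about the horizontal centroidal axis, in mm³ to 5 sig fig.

S_x ≈ 1.0921 × 10⁵ mm³

Decompose the section into non-overlapping parts with the origin at the bottom-left of its bounding rectangle.
Flange: 190 × 10, A = 1 900 mm², y = 145 mm, Ī = 15833.33 mm⁴.
Web: 20 × 140, A = 2 800 mm², y = 70 mm, Ī = 4 573 333 mm⁴.
Centroid: ȳ = ΣA·y / ΣA = 100.3191 mm.
Transfer each piece to the horizontal centroidal axis using Ī + A·d² with d = y − 100.3191:
  flange: d = 44.68085 mm → contributes +3 808 952 mm⁴
  web: d = -30.31915 mm → contributes +7 147 236 mm⁴
Total I = 10 956 188 mm⁴.
Extreme fibre distance c = 100.3191 mm; S = I/c = 109213.3 mm³.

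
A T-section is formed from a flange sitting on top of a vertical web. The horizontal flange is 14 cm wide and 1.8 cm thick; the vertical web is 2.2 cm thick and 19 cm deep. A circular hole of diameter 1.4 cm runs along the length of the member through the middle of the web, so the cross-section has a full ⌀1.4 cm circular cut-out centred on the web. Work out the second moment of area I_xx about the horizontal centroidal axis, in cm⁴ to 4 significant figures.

Decompose the section into non-overlapping parts with the origin at the bottom-left of its bounding rectangle.
Flange: 14 × 1.8, A = 25.2 cm², y = 19.9 cm, Ī = 6.804 cm⁴.
Web: 2.2 × 19, A = 41.8 cm², y = 9.5 cm, Ī = 1257.48 cm⁴.
Hole (subtracted): ⌀1.4, A = 1.53938 cm², y = 9.5 cm, Ī = 0.188574 cm⁴.
Centroid: ȳ = ΣA·y / ΣA = 13.5036 cm.
Transfer each piece to the horizontal centroidal axis using Ī + A·d² with d = y − 13.5036:
  flange: d = 6.39637 cm → contributes +1037.83 cm⁴
  web: d = -4.00363 cm → contributes +1927.5 cm⁴
  hole: d = -4.00363 cm → contributes −24.8634 cm⁴
Total I = 2940.46 cm⁴.

I_xx ≈ 2940 cm⁴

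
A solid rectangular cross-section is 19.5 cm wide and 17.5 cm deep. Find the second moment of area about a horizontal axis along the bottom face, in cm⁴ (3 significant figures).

I_base ≈ 3.48 × 10⁴ cm⁴

The section: 19.5 × 17.5, A = 341.25 cm², y = 8.75 cm, Ī = 8 709 cm⁴.
Transfer it to the bottom edge using Ī + A·d² with d = y − 0:
  the section: d = 8.75 cm → contributes +34 836 cm⁴
Total I = 34 836 cm⁴.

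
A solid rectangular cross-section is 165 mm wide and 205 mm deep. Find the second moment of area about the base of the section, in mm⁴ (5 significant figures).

I_base ≈ 4.7383 × 10⁸ mm⁴

The section: 165 × 205, A = 33 825 mm², y = 102.5 mm, Ī = 118 457 969 mm⁴.
Transfer it to a horizontal axis along the bottom face using Ī + A·d² with d = y − 0:
  the section: d = 102.5 mm → contributes +473 831 875 mm⁴
Total I = 473 831 875 mm⁴.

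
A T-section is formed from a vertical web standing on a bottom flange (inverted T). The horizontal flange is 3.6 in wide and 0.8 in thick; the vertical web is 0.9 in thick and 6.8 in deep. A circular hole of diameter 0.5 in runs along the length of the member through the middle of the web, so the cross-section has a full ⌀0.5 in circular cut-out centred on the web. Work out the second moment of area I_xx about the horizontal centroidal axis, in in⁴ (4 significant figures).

I_xx ≈ 51.72 in⁴

Break the section into simple shapes (no overlaps), measuring from the bottom-left corner of the bounding box.
Flange: 3.6 × 0.8, A = 2.88 in², y = 0.4 in, Ī = 0.1536 in⁴.
Web: 0.9 × 6.8, A = 6.12 in², y = 4.2 in, Ī = 23.5824 in⁴.
Hole (subtracted): ⌀0.5, A = 0.19635 in², y = 4.2 in, Ī = 0.00306796 in⁴.
Centroid: ȳ = ΣA·y / ΣA = 2.95688 in.
Transfer each piece to the horizontal centroidal axis using Ī + A·d² with d = y − 2.95688:
  flange: d = -2.55688 in → contributes +18.982 in⁴
  web: d = 1.24312 in → contributes +33.0399 in⁴
  hole: d = 1.24312 in → contributes −0.306497 in⁴
Total I = 51.7154 in⁴.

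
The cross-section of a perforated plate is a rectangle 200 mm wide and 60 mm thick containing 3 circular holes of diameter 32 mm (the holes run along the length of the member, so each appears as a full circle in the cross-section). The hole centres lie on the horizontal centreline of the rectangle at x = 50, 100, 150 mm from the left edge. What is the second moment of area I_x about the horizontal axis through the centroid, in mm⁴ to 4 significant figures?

Break the section into simple shapes (no overlaps), measuring from the bottom-left corner of the bounding box.
Plate: 200 × 60, A = 12 000 mm², y = 30 mm, Ī = 3 600 000 mm⁴.
Hole 1 (subtracted): ⌀32, A = 804.248 mm², y = 30 mm, Ī = 51471.9 mm⁴.
Hole 2 (subtracted): ⌀32, A = 804.248 mm², y = 30 mm, Ī = 51471.9 mm⁴.
Hole 3 (subtracted): ⌀32, A = 804.248 mm², y = 30 mm, Ī = 51471.9 mm⁴.
By symmetry the centroid is at mid-height, ȳ = 30 mm.
All pieces are centred on the horizontal axis through the centroid, so I = ΣĪ (holes subtracted) = 3 445 584 mm⁴.

I_x ≈ 3.446 × 10⁶ mm⁴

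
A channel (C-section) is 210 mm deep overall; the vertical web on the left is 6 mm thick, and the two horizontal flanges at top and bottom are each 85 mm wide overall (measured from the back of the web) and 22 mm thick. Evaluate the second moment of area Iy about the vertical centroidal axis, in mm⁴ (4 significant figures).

Decompose the section into non-overlapping parts with the origin at the bottom-left of its bounding rectangle.
Web: 6 × 210, A = 1 260 mm², x = 3 mm, Ī = 3 780 mm⁴.
Top flange (beyond web): 79 × 22, A = 1 738 mm², x = 45.5 mm, Ī = 903 905 mm⁴.
Bottom flange (beyond web): 79 × 22, A = 1 738 mm², x = 45.5 mm, Ī = 903 905 mm⁴.
Centroid: x̄ = ΣA·x / ΣA = 34.193 mm.
Transfer each piece to the vertical centroidal axis using Ī + A·d² with d = x − 34.193:
  web: d = -31.193 mm → contributes +1 229 763 mm⁴
  top flange (beyond web): d = 11.307 mm → contributes +1 126 105 mm⁴
  bottom flange (beyond web): d = 11.307 mm → contributes +1 126 105 mm⁴
Total I = 3 481 974 mm⁴.

Iy ≈ 3.482 × 10⁶ mm⁴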